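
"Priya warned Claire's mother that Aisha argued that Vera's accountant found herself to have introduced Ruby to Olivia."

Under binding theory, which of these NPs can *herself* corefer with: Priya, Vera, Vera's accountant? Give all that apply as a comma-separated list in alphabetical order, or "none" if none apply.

*herself* is a reflexive; Principle A requires it to be bound within its binding domain — the clause headed by 'found'.
— Priya: subject of the matrix clause; c-commands the reflexive but lies outside its binding domain — cannot bind it (Principle A).
— Vera: possessor inside the subject DP of the clause headed by 'found'; does not c-command the reflexive — cannot bind it (Principle A).
— Vera's accountant: subject of the clause headed by 'found'; c-commands the reflexive within its binding domain — allowed (Principle A).

Vera's accountant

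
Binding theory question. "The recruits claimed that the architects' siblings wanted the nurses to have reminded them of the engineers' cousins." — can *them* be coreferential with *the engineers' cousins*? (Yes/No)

No

*them* is a pronoun; Principle B requires it to be free in its binding domain — the clause headed by 'reminded'.
— the engineers' cousins: second object of the clause headed by 'reminded'; is c-commanded by the pronoun; coreference would bind this R-expression — blocked (Principle C).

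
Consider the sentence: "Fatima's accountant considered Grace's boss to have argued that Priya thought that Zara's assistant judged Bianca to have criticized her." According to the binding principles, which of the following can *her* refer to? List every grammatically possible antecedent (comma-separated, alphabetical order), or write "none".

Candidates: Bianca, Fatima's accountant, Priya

Fatima's accountant, Priya

*her* is a pronoun; Principle B requires it to be free in its binding domain — the clause headed by 'criticized'.
— Bianca: subject of the clause headed by 'criticized'; c-commands the pronoun within its binding domain — blocked (Principle B).
— Fatima's accountant: subject of the matrix clause; c-commands the pronoun but lies outside its binding domain — allowed.
— Priya: subject of the clause headed by 'thought'; c-commands the pronoun but lies outside its binding domain — allowed.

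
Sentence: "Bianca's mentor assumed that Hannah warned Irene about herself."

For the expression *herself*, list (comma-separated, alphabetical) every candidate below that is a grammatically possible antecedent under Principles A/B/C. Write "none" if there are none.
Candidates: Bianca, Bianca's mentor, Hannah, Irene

*herself* is a reflexive; Principle A requires it to be bound within its binding domain — the clause headed by 'warned'.
— Bianca: possessor inside the subject DP of the matrix clause; does not c-command the reflexive — cannot bind it (Principle A).
— Bianca's mentor: subject of the matrix clause; c-commands the reflexive but lies outside its binding domain — cannot bind it (Principle A).
— Hannah: subject of the clause headed by 'warned'; c-commands the reflexive within its binding domain — allowed (Principle A).
— Irene: object of the clause headed by 'warned'; c-commands the reflexive within its binding domain — allowed (Principle A).

Hannah, Irene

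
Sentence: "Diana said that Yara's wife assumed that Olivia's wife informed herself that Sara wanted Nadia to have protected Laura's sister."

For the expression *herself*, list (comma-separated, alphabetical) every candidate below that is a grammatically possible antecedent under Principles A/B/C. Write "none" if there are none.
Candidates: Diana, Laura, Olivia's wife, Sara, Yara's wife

Olivia's wife

*herself* is a reflexive; Principle A requires it to be bound within its binding domain — the clause headed by 'informed'.
— Diana: subject of the matrix clause; c-commands the reflexive but lies outside its binding domain — cannot bind it (Principle A).
— Laura: possessor inside the object DP of the clause headed by 'protected'; does not c-command the reflexive — cannot bind it (Principle A).
— Olivia's wife: subject of the clause headed by 'informed'; c-commands the reflexive within its binding domain — allowed (Principle A).
— Sara: subject of the clause headed by 'wanted'; does not c-command the reflexive — cannot bind it (Principle A).
— Yara's wife: subject of the clause headed by 'assumed'; c-commands the reflexive but lies outside its binding domain — cannot bind it (Principle A).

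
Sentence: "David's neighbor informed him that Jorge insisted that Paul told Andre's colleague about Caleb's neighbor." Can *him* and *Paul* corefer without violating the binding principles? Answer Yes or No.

*Paul* is an R-expression; Principle C requires it to be free (not bound by any c-commanding expression).
— him: object of the matrix clause; the pronoun c-commands the R-expression — coreference blocked (Principle C).

No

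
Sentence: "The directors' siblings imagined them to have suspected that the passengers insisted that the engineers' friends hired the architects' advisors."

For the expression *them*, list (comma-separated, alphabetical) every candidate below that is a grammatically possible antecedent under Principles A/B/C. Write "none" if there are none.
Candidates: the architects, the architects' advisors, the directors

*them* is a pronoun; Principle B requires it to be free in its binding domain — the matrix clause.
— the architects: possessor inside the object DP of the clause headed by 'hired'; is c-commanded by the pronoun; coreference would bind this R-expression — blocked (Principle C).
— the architects' advisors: object of the clause headed by 'hired'; is c-commanded by the pronoun; coreference would bind this R-expression — blocked (Principle C).
— the directors: possessor inside the subject DP of the matrix clause; does not c-command the pronoun — Principle B does not apply; allowed.

the directors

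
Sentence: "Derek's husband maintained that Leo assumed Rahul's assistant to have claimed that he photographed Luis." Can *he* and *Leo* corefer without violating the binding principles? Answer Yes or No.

*Leo* is an R-expression; Principle C requires it to be free (not bound by any c-commanding expression).
— he: subject of the clause headed by 'photographed'; the pronoun does not c-command the R-expression — coreference allowed.

Yes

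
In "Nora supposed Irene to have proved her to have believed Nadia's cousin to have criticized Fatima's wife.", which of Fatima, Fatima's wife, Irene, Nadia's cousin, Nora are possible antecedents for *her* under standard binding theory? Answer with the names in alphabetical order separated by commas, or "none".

Nora

*her* is a pronoun; Principle B requires it to be free in its binding domain — the clause headed by 'proved'.
— Fatima: possessor inside the object DP of the clause headed by 'criticized'; is c-commanded by the pronoun; coreference would bind this R-expression — blocked (Principle C).
— Fatima's wife: object of the clause headed by 'criticized'; is c-commanded by the pronoun; coreference would bind this R-expression — blocked (Principle C).
— Irene: subject of the clause headed by 'proved'; c-commands the pronoun within its binding domain — blocked (Principle B).
— Nadia's cousin: subject of the clause headed by 'criticized'; is c-commanded by the pronoun; coreference would bind this R-expression — blocked (Principle C).
— Nora: subject of the matrix clause; c-commands the pronoun but lies outside its binding domain — allowed.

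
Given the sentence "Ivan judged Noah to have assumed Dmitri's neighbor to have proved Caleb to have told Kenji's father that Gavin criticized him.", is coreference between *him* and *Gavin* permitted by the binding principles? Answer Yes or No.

No

*him* is a pronoun; Principle B requires it to be free in its binding domain — the clause headed by 'criticized'.
— Gavin: subject of the clause headed by 'criticized'; c-commands the pronoun within its binding domain — blocked (Principle B).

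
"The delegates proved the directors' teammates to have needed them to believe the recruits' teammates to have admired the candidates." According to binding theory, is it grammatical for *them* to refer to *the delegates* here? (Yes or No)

Yes

*the delegates* is an R-expression; Principle C requires it to be free (not bound by any c-commanding expression).
— them: subject of the clause headed by 'believe'; the pronoun does not c-command the R-expression — coreference allowed.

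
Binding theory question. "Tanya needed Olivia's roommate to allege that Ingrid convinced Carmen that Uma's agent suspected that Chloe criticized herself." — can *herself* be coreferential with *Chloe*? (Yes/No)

Yes

*herself* is a reflexive; Principle A requires it to be bound within its binding domain — the clause headed by 'criticized'.
— Chloe: subject of the clause headed by 'criticized'; c-commands the reflexive within its binding domain — allowed (Principle A).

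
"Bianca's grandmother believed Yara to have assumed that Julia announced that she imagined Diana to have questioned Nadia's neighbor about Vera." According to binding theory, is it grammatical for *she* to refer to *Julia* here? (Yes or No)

*Julia* is an R-expression; Principle C requires it to be free (not bound by any c-commanding expression).
— she: subject of the clause headed by 'imagined'; the pronoun does not c-command the R-expression — coreference allowed.

Yes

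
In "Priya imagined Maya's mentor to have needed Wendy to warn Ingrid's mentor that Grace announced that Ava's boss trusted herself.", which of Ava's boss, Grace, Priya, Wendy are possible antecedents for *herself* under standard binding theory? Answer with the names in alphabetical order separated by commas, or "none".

Ava's boss

*herself* is a reflexive; Principle A requires it to be bound within its binding domain — the clause headed by 'trusted'.
— Ava's boss: subject of the clause headed by 'trusted'; c-commands the reflexive within its binding domain — allowed (Principle A).
— Grace: subject of the clause headed by 'announced'; c-commands the reflexive but lies outside its binding domain — cannot bind it (Principle A).
— Priya: subject of the matrix clause; c-commands the reflexive but lies outside its binding domain — cannot bind it (Principle A).
— Wendy: subject of the clause headed by 'warn'; c-commands the reflexive but lies outside its binding domain — cannot bind it (Principle A).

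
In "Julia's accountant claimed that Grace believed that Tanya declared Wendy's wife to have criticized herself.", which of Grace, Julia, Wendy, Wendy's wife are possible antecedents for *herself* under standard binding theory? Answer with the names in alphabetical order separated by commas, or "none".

*herself* is a reflexive; Principle A requires it to be bound within its binding domain — the clause headed by 'criticized'.
— Grace: subject of the clause headed by 'believed'; c-commands the reflexive but lies outside its binding domain — cannot bind it (Principle A).
— Julia: possessor inside the subject DP of the matrix clause; does not c-command the reflexive — cannot bind it (Principle A).
— Wendy: possessor inside the subject DP of the clause headed by 'criticized'; does not c-command the reflexive — cannot bind it (Principle A).
— Wendy's wife: subject of the clause headed by 'criticized'; c-commands the reflexive within its binding domain — allowed (Principle A).

Wendy's wife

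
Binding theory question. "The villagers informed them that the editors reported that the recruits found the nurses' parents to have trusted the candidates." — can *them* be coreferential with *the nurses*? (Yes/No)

No

*them* is a pronoun; Principle B requires it to be free in its binding domain — the matrix clause.
— the nurses: possessor inside the subject DP of the clause headed by 'trusted'; is c-commanded by the pronoun; coreference would bind this R-expression — blocked (Principle C).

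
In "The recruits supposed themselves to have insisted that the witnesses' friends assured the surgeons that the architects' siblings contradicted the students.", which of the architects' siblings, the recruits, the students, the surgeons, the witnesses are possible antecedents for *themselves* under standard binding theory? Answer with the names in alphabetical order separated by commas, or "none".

*themselves* is a reflexive; Principle A requires it to be bound within its binding domain — the matrix clause.
— the architects' siblings: subject of the clause headed by 'contradicted'; does not c-command the reflexive — cannot bind it (Principle A).
— the recruits: subject of the matrix clause; c-commands the reflexive within its binding domain — allowed (Principle A).
— the students: object of the clause headed by 'contradicted'; does not c-command the reflexive — cannot bind it (Principle A).
— the surgeons: object of the clause headed by 'assured'; does not c-command the reflexive — cannot bind it (Principle A).
— the witnesses: possessor inside the subject DP of the clause headed by 'assured'; does not c-command the reflexive — cannot bind it (Principle A).

the recruits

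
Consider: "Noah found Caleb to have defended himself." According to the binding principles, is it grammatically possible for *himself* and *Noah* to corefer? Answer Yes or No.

No

*himself* is a reflexive; Principle A requires it to be bound within its binding domain — the clause headed by 'defended'.
— Noah: subject of the matrix clause; c-commands the reflexive but lies outside its binding domain — cannot bind it (Principle A).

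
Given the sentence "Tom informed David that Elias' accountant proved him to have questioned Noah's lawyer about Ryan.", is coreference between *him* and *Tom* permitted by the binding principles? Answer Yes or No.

Yes

*him* is a pronoun; Principle B requires it to be free in its binding domain — the clause headed by 'proved'.
— Tom: subject of the matrix clause; c-commands the pronoun but lies outside its binding domain — allowed.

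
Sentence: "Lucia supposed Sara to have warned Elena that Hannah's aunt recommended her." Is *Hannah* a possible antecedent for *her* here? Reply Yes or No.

Yes

*her* is a pronoun; Principle B requires it to be free in its binding domain — the clause headed by 'recommended'.
— Hannah: possessor inside the subject DP of the clause headed by 'recommended'; does not c-command the pronoun — Principle B does not apply; allowed.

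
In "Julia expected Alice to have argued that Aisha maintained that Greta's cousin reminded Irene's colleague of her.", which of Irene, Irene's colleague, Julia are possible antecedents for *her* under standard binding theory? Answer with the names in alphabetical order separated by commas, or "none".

*her* is a pronoun; Principle B requires it to be free in its binding domain — the clause headed by 'reminded'.
— Irene: possessor inside the object DP of the clause headed by 'reminded'; does not c-command the pronoun — Principle B does not apply; allowed.
— Irene's colleague: object of the clause headed by 'reminded'; c-commands the pronoun within its binding domain — blocked (Principle B).
— Julia: subject of the matrix clause; c-commands the pronoun but lies outside its binding domain — allowed.

Irene, Julia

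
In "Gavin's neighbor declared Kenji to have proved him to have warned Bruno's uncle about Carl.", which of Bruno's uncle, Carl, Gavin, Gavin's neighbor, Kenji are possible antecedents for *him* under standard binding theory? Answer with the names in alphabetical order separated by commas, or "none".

*him* is a pronoun; Principle B requires it to be free in its binding domain — the clause headed by 'proved'.
— Bruno's uncle: object of the clause headed by 'warned'; is c-commanded by the pronoun; coreference would bind this R-expression — blocked (Principle C).
— Carl: second object of the clause headed by 'warned'; is c-commanded by the pronoun; coreference would bind this R-expression — blocked (Principle C).
— Gavin: possessor inside the subject DP of the matrix clause; does not c-command the pronoun — Principle B does not apply; allowed.
— Gavin's neighbor: subject of the matrix clause; c-commands the pronoun but lies outside its binding domain — allowed.
— Kenji: subject of the clause headed by 'proved'; c-commands the pronoun within its binding domain — blocked (Principle B).

Gavin, Gavin's neighbor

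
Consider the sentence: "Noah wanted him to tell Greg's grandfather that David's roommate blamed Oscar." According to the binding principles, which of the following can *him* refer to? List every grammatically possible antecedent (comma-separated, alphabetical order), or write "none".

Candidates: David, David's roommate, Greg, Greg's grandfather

none

*him* is a pronoun; Principle B requires it to be free in its binding domain — the matrix clause.
— David: possessor inside the subject DP of the clause headed by 'blamed'; is c-commanded by the pronoun; coreference would bind this R-expression — blocked (Principle C).
— David's roommate: subject of the clause headed by 'blamed'; is c-commanded by the pronoun; coreference would bind this R-expression — blocked (Principle C).
— Greg: possessor inside the object DP of the clause headed by 'tell'; is c-commanded by the pronoun; coreference would bind this R-expression — blocked (Principle C).
— Greg's grandfather: object of the clause headed by 'tell'; is c-commanded by the pronoun; coreference would bind this R-expression — blocked (Principle C).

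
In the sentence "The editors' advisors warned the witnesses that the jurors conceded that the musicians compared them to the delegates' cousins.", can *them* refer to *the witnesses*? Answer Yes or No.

*them* is a pronoun; Principle B requires it to be free in its binding domain — the clause headed by 'compared'.
— the witnesses: object of the matrix clause; c-commands the pronoun but lies outside its binding domain — allowed.

Yes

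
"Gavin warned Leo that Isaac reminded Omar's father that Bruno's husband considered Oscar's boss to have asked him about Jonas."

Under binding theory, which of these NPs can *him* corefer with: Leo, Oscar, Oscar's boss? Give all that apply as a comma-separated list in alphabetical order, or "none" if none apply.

Leo, Oscar

*him* is a pronoun; Principle B requires it to be free in its binding domain — the clause headed by 'asked'.
— Leo: object of the matrix clause; c-commands the pronoun but lies outside its binding domain — allowed.
— Oscar: possessor inside the subject DP of the clause headed by 'asked'; does not c-command the pronoun — Principle B does not apply; allowed.
— Oscar's boss: subject of the clause headed by 'asked'; c-commands the pronoun within its binding domain — blocked (Principle B).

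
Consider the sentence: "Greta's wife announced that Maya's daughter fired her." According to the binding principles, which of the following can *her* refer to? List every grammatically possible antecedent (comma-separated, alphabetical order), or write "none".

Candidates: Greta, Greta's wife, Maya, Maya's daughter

*her* is a pronoun; Principle B requires it to be free in its binding domain — the clause headed by 'fired'.
— Greta: possessor inside the subject DP of the matrix clause; does not c-command the pronoun — Principle B does not apply; allowed.
— Greta's wife: subject of the matrix clause; c-commands the pronoun but lies outside its binding domain — allowed.
— Maya: possessor inside the subject DP of the clause headed by 'fired'; does not c-command the pronoun — Principle B does not apply; allowed.
— Maya's daughter: subject of the clause headed by 'fired'; c-commands the pronoun within its binding domain — blocked (Principle B).

Greta, Greta's wife, Maya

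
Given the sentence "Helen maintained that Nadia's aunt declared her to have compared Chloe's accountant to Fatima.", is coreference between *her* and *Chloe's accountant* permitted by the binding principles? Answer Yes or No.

*her* is a pronoun; Principle B requires it to be free in its binding domain — the clause headed by 'declared'.
— Chloe's accountant: object of the clause headed by 'compared'; is c-commanded by the pronoun; coreference would bind this R-expression — blocked (Principle C).

No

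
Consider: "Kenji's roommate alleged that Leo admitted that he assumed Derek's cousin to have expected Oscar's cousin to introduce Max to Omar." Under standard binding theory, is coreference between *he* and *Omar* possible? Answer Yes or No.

*Omar* is an R-expression; Principle C requires it to be free (not bound by any c-commanding expression).
— he: subject of the clause headed by 'assumed'; the pronoun c-commands the R-expression — coreference blocked (Principle C).

No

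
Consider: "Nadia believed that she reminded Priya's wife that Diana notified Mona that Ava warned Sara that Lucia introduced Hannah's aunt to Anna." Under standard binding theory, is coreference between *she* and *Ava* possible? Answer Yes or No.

No

*Ava* is an R-expression; Principle C requires it to be free (not bound by any c-commanding expression).
— she: subject of the clause headed by 'reminded'; the pronoun c-commands the R-expression — coreference blocked (Principle C).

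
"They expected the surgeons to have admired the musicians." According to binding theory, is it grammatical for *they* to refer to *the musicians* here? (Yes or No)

*the musicians* is an R-expression; Principle C requires it to be free (not bound by any c-commanding expression).
— they: subject of the matrix clause; the pronoun c-commands the R-expression — coreference blocked (Principle C).

No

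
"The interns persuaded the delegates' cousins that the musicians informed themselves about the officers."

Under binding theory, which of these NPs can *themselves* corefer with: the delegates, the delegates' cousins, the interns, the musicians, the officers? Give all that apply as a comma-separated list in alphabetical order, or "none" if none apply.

the musicians

*themselves* is a reflexive; Principle A requires it to be bound within its binding domain — the clause headed by 'informed'.
— the delegates: possessor inside the object DP of the matrix clause; does not c-command the reflexive — cannot bind it (Principle A).
— the delegates' cousins: object of the matrix clause; c-commands the reflexive but lies outside its binding domain — cannot bind it (Principle A).
— the interns: subject of the matrix clause; c-commands the reflexive but lies outside its binding domain — cannot bind it (Principle A).
— the musicians: subject of the clause headed by 'informed'; c-commands the reflexive within its binding domain — allowed (Principle A).
— the officers: second object of the clause headed by 'informed'; does not c-command the reflexive — cannot bind it (Principle A).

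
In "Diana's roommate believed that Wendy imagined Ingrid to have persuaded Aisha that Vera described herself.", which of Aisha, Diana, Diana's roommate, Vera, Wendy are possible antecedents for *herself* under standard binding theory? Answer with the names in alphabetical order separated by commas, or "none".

Vera

*herself* is a reflexive; Principle A requires it to be bound within its binding domain — the clause headed by 'described'.
— Aisha: object of the clause headed by 'persuaded'; c-commands the reflexive but lies outside its binding domain — cannot bind it (Principle A).
— Diana: possessor inside the subject DP of the matrix clause; does not c-command the reflexive — cannot bind it (Principle A).
— Diana's roommate: subject of the matrix clause; c-commands the reflexive but lies outside its binding domain — cannot bind it (Principle A).
— Vera: subject of the clause headed by 'described'; c-commands the reflexive within its binding domain — allowed (Principle A).
— Wendy: subject of the clause headed by 'imagined'; c-commands the reflexive but lies outside its binding domain — cannot bind it (Principle A).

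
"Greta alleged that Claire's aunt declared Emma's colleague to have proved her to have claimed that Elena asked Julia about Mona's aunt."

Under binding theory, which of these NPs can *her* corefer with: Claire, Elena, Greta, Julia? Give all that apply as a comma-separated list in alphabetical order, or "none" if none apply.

Claire, Greta

*her* is a pronoun; Principle B requires it to be free in its binding domain — the clause headed by 'proved'.
— Claire: possessor inside the subject DP of the clause headed by 'declared'; does not c-command the pronoun — Principle B does not apply; allowed.
— Elena: subject of the clause headed by 'asked'; is c-commanded by the pronoun; coreference would bind this R-expression — blocked (Principle C).
— Greta: subject of the matrix clause; c-commands the pronoun but lies outside its binding domain — allowed.
— Julia: object of the clause headed by 'asked'; is c-commanded by the pronoun; coreference would bind this R-expression — blocked (Principle C).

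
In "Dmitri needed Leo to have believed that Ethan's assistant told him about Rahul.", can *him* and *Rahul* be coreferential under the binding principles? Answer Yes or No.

No

*Rahul* is an R-expression; Principle C requires it to be free (not bound by any c-commanding expression).
— him: object of the clause headed by 'told'; the pronoun c-commands the R-expression — coreference blocked (Principle C).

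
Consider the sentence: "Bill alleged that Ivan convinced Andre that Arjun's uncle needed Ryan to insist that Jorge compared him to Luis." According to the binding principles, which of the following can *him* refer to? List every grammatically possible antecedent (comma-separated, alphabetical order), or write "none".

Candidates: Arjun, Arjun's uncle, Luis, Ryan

*him* is a pronoun; Principle B requires it to be free in its binding domain — the clause headed by 'compared'.
— Arjun: possessor inside the subject DP of the clause headed by 'needed'; does not c-command the pronoun — Principle B does not apply; allowed.
— Arjun's uncle: subject of the clause headed by 'needed'; c-commands the pronoun but lies outside its binding domain — allowed.
— Luis: second object of the clause headed by 'compared'; is c-commanded by the pronoun; coreference would bind this R-expression — blocked (Principle C).
— Ryan: subject of the clause headed by 'insist'; c-commands the pronoun but lies outside its binding domain — allowed.

Arjun, Arjun's uncle, Ryan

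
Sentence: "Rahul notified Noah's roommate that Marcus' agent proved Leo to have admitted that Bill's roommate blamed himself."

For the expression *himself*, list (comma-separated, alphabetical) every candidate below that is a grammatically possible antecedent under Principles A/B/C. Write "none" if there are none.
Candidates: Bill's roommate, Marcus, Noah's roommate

*himself* is a reflexive; Principle A requires it to be bound within its binding domain — the clause headed by 'blamed'.
— Bill's roommate: subject of the clause headed by 'blamed'; c-commands the reflexive within its binding domain — allowed (Principle A).
— Marcus: possessor inside the subject DP of the clause headed by 'proved'; does not c-command the reflexive — cannot bind it (Principle A).
— Noah's roommate: object of the matrix clause; c-commands the reflexive but lies outside its binding domain — cannot bind it (Principle A).

Bill's roommate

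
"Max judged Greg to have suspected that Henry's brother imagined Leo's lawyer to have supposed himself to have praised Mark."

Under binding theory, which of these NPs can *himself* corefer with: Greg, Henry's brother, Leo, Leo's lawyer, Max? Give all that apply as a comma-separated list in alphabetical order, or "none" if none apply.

*himself* is a reflexive; Principle A requires it to be bound within its binding domain — the clause headed by 'supposed'.
— Greg: subject of the clause headed by 'suspected'; c-commands the reflexive but lies outside its binding domain — cannot bind it (Principle A).
— Henry's brother: subject of the clause headed by 'imagined'; c-commands the reflexive but lies outside its binding domain — cannot bind it (Principle A).
— Leo: possessor inside the subject DP of the clause headed by 'supposed'; does not c-command the reflexive — cannot bind it (Principle A).
— Leo's lawyer: subject of the clause headed by 'supposed'; c-commands the reflexive within its binding domain — allowed (Principle A).
— Max: subject of the matrix clause; c-commands the reflexive but lies outside its binding domain — cannot bind it (Principle A).

Leo's lawyer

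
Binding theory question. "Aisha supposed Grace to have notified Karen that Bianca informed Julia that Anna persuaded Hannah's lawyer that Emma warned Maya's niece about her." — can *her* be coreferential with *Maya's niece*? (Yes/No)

*her* is a pronoun; Principle B requires it to be free in its binding domain — the clause headed by 'warned'.
— Maya's niece: object of the clause headed by 'warned'; c-commands the pronoun within its binding domain — blocked (Principle B).

No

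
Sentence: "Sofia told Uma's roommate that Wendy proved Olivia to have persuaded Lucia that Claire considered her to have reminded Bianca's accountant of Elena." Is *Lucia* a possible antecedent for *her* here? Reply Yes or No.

Yes

*her* is a pronoun; Principle B requires it to be free in its binding domain — the clause headed by 'considered'.
— Lucia: object of the clause headed by 'persuaded'; c-commands the pronoun but lies outside its binding domain — allowed.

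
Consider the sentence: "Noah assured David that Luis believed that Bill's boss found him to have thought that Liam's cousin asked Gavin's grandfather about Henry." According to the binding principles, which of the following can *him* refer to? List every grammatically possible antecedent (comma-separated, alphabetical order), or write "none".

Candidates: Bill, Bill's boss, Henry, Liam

Bill

*him* is a pronoun; Principle B requires it to be free in its binding domain — the clause headed by 'found'.
— Bill: possessor inside the subject DP of the clause headed by 'found'; does not c-command the pronoun — Principle B does not apply; allowed.
— Bill's boss: subject of the clause headed by 'found'; c-commands the pronoun within its binding domain — blocked (Principle B).
— Henry: second object of the clause headed by 'asked'; is c-commanded by the pronoun; coreference would bind this R-expression — blocked (Principle C).
— Liam: possessor inside the subject DP of the clause headed by 'asked'; is c-commanded by the pronoun; coreference would bind this R-expression — blocked (Principle C).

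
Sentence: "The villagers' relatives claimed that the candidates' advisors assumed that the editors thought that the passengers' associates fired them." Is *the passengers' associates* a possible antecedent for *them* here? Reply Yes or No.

No

*them* is a pronoun; Principle B requires it to be free in its binding domain — the clause headed by 'fired'.
— the passengers' associates: subject of the clause headed by 'fired'; c-commands the pronoun within its binding domain — blocked (Principle B).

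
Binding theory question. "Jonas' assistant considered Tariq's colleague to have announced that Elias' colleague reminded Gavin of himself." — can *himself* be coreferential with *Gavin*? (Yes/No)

Yes

*himself* is a reflexive; Principle A requires it to be bound within its binding domain — the clause headed by 'reminded'.
— Gavin: object of the clause headed by 'reminded'; c-commands the reflexive within its binding domain — allowed (Principle A).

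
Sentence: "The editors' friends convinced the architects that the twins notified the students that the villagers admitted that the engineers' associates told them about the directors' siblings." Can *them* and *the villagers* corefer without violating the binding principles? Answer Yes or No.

*the villagers* is an R-expression; Principle C requires it to be free (not bound by any c-commanding expression).
— them: object of the clause headed by 'told'; the pronoun does not c-command the R-expression — coreference allowed.

Yes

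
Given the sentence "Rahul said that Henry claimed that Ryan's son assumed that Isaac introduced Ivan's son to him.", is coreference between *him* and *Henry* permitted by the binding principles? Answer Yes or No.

*him* is a pronoun; Principle B requires it to be free in its binding domain — the clause headed by 'introduced'.
— Henry: subject of the clause headed by 'claimed'; c-commands the pronoun but lies outside its binding domain — allowed.

Yes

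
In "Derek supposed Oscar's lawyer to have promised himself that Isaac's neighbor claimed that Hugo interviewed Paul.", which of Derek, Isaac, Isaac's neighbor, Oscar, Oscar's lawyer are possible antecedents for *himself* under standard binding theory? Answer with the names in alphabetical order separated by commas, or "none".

*himself* is a reflexive; Principle A requires it to be bound within its binding domain — the clause headed by 'promised'.
— Derek: subject of the matrix clause; c-commands the reflexive but lies outside its binding domain — cannot bind it (Principle A).
— Isaac: possessor inside the subject DP of the clause headed by 'claimed'; does not c-command the reflexive — cannot bind it (Principle A).
— Isaac's neighbor: subject of the clause headed by 'claimed'; does not c-command the reflexive — cannot bind it (Principle A).
— Oscar: possessor inside the subject DP of the clause headed by 'promised'; does not c-command the reflexive — cannot bind it (Principle A).
— Oscar's lawyer: subject of the clause headed by 'promised'; c-commands the reflexive within its binding domain — allowed (Principle A).

Oscar's lawyer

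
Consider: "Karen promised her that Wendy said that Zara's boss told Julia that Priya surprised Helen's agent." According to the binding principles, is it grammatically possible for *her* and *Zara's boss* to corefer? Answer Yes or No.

No

*her* is a pronoun; Principle B requires it to be free in its binding domain — the matrix clause.
— Zara's boss: subject of the clause headed by 'told'; is c-commanded by the pronoun; coreference would bind this R-expression — blocked (Principle C).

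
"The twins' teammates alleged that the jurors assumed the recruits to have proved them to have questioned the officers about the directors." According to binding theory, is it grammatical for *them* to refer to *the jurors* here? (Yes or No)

Yes

*the jurors* is an R-expression; Principle C requires it to be free (not bound by any c-commanding expression).
— them: subject of the clause headed by 'questioned'; the pronoun does not c-command the R-expression — coreference allowed.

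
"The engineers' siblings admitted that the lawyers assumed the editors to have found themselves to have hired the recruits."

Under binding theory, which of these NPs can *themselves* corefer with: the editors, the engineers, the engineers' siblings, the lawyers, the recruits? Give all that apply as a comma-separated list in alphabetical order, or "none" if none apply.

the editors

*themselves* is a reflexive; Principle A requires it to be bound within its binding domain — the clause headed by 'found'.
— the editors: subject of the clause headed by 'found'; c-commands the reflexive within its binding domain — allowed (Principle A).
— the engineers: possessor inside the subject DP of the matrix clause; does not c-command the reflexive — cannot bind it (Principle A).
— the engineers' siblings: subject of the matrix clause; c-commands the reflexive but lies outside its binding domain — cannot bind it (Principle A).
— the lawyers: subject of the clause headed by 'assumed'; c-commands the reflexive but lies outside its binding domain — cannot bind it (Principle A).
— the recruits: object of the clause headed by 'hired'; does not c-command the reflexive — cannot bind it (Principle A).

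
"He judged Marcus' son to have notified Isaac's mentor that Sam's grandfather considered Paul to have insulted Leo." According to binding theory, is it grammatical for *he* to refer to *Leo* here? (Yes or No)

*Leo* is an R-expression; Principle C requires it to be free (not bound by any c-commanding expression).
— he: subject of the matrix clause; the pronoun c-commands the R-expression — coreference blocked (Principle C).

No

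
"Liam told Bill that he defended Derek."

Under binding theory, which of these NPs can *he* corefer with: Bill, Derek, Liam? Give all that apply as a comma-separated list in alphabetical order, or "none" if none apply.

*he* is a pronoun; Principle B requires it to be free in its binding domain — the clause headed by 'defended'.
— Bill: object of the matrix clause; c-commands the pronoun but lies outside its binding domain — allowed.
— Derek: object of the clause headed by 'defended'; is c-commanded by the pronoun; coreference would bind this R-expression — blocked (Principle C).
— Liam: subject of the matrix clause; c-commands the pronoun but lies outside its binding domain — allowed.

Bill, Liam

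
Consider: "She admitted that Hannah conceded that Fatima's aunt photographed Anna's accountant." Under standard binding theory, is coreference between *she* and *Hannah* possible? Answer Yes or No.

*Hannah* is an R-expression; Principle C requires it to be free (not bound by any c-commanding expression).
— she: subject of the matrix clause; the pronoun c-commands the R-expression — coreference blocked (Principle C).

No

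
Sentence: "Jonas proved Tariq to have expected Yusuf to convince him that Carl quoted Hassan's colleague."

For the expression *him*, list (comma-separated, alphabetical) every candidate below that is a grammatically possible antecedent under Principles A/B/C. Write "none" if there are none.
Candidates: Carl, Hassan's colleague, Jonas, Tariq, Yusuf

*him* is a pronoun; Principle B requires it to be free in its binding domain — the clause headed by 'convince'.
— Carl: subject of the clause headed by 'quoted'; is c-commanded by the pronoun; coreference would bind this R-expression — blocked (Principle C).
— Hassan's colleague: object of the clause headed by 'quoted'; is c-commanded by the pronoun; coreference would bind this R-expression — blocked (Principle C).
— Jonas: subject of the matrix clause; c-commands the pronoun but lies outside its binding domain — allowed.
— Tariq: subject of the clause headed by 'expected'; c-commands the pronoun but lies outside its binding domain — allowed.
— Yusuf: subject of the clause headed by 'convince'; c-commands the pronoun within its binding domain — blocked (Principle B).

Jonas, Tariq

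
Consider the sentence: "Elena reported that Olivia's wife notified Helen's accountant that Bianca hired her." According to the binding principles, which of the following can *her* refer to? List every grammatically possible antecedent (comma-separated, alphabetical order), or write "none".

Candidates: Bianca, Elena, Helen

Elena, Helen

*her* is a pronoun; Principle B requires it to be free in its binding domain — the clause headed by 'hired'.
— Bianca: subject of the clause headed by 'hired'; c-commands the pronoun within its binding domain — blocked (Principle B).
— Elena: subject of the matrix clause; c-commands the pronoun but lies outside its binding domain — allowed.
— Helen: possessor inside the object DP of the clause headed by 'notified'; does not c-command the pronoun — Principle B does not apply; allowed.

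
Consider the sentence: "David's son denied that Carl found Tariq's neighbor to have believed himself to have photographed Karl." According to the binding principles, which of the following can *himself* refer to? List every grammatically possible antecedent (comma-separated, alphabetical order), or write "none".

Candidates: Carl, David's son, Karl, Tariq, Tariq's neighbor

*himself* is a reflexive; Principle A requires it to be bound within its binding domain — the clause headed by 'believed'.
— Carl: subject of the clause headed by 'found'; c-commands the reflexive but lies outside its binding domain — cannot bind it (Principle A).
— David's son: subject of the matrix clause; c-commands the reflexive but lies outside its binding domain — cannot bind it (Principle A).
— Karl: object of the clause headed by 'photographed'; does not c-command the reflexive — cannot bind it (Principle A).
— Tariq: possessor inside the subject DP of the clause headed by 'believed'; does not c-command the reflexive — cannot bind it (Principle A).
— Tariq's neighbor: subject of the clause headed by 'believed'; c-commands the reflexive within its binding domain — allowed (Principle A).

Tariq's neighbor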